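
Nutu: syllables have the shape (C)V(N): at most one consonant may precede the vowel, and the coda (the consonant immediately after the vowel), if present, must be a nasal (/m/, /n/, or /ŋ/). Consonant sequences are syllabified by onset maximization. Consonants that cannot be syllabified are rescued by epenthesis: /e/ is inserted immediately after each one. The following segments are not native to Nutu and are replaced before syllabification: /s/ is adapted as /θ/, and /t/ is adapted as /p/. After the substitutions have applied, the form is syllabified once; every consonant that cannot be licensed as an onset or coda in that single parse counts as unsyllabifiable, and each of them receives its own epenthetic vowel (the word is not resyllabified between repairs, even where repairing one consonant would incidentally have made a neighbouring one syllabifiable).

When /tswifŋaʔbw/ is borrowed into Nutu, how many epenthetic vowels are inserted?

After substitution the input is /pθwifŋaʔbw/.
The unsyllabifiable consonants are /p/, /θ/, /f/, /ʔ/, /b/, /w/; each receives one epenthetic vowel.

6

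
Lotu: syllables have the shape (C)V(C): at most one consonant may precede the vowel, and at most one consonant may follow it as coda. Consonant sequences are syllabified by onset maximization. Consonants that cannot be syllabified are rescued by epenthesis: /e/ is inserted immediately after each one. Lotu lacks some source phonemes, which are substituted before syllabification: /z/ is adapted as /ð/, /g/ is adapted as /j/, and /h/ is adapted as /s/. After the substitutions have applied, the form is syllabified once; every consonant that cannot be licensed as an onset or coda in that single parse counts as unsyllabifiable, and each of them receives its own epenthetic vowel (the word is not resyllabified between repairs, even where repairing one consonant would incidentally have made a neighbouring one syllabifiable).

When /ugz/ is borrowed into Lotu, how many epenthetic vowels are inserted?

After substitution the input is /ujð/.
The unsyllabifiable consonants are /ð/; each receives one epenthetic vowel.

1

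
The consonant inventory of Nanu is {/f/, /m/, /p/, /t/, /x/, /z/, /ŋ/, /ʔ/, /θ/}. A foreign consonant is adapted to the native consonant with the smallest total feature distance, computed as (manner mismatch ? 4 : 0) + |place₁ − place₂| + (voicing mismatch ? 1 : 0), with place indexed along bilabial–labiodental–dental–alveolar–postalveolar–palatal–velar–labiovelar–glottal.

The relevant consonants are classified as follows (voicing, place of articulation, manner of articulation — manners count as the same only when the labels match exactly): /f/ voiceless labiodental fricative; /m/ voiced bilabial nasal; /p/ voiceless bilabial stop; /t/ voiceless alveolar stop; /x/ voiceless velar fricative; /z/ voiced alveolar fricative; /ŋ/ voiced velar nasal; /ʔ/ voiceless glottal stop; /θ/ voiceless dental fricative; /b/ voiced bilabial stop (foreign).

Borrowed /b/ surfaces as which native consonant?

/p/ is closest: same manner (stop), place distance 0 (bilabial→bilabial), voicing differs (+1); total 1. Next closest is /m/ at distance 4.

p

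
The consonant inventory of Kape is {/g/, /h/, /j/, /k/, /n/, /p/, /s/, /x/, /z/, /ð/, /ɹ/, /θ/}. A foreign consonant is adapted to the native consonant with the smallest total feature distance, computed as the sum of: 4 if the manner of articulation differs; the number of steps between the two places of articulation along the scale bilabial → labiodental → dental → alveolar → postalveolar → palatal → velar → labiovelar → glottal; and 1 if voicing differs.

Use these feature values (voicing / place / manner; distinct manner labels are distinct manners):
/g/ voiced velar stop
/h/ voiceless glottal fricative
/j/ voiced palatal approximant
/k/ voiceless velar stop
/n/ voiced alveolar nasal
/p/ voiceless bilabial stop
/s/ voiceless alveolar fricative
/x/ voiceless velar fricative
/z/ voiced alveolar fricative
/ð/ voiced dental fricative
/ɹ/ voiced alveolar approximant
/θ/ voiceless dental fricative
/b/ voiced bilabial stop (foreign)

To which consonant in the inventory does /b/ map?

/p/ is closest: same manner (stop), place distance 0 (bilabial→bilabial), voicing differs (+1); total 1. Next closest is /g/ at distance 6.

p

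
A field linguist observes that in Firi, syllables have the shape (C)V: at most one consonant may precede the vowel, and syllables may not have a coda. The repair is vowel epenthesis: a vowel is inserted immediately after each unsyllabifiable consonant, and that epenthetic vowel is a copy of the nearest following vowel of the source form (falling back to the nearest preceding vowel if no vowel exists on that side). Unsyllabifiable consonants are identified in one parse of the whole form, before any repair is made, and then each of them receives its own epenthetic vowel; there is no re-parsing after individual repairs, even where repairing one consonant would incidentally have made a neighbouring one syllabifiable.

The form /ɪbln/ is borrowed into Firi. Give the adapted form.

The consonants /b/, /l/, /n/ cannot be parsed into a legal (C)V syllable (no codas are permitted; onsets are limited to one consonant).
Epenthesis after each stranded consonant: /b/ → /bɪ/, /l/ → /lɪ/, /n/ → /nɪ/.

ɪbɪlɪnɪ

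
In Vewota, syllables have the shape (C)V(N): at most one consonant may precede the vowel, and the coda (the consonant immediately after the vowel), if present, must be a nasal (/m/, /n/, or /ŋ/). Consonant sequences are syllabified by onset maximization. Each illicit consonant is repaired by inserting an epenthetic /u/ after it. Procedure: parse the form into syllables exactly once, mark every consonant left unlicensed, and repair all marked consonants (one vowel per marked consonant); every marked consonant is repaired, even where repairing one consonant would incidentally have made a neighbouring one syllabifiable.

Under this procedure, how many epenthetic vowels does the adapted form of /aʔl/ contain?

The unsyllabifiable consonants are /ʔ/, /l/; each receives one epenthetic vowel.

2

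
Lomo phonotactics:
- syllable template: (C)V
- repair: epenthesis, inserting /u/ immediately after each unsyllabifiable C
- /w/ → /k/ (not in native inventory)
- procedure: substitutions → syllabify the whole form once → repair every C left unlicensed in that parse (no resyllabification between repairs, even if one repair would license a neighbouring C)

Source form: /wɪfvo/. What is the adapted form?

Substitution: /w/ → /k/, giving /kɪfvo/.
The consonants /f/ cannot be parsed into a legal (C)V syllable (no codas are permitted; onsets are limited to one consonant).
Inserting the epenthetic vowel yields /f/ → /fu/.

kɪfuvo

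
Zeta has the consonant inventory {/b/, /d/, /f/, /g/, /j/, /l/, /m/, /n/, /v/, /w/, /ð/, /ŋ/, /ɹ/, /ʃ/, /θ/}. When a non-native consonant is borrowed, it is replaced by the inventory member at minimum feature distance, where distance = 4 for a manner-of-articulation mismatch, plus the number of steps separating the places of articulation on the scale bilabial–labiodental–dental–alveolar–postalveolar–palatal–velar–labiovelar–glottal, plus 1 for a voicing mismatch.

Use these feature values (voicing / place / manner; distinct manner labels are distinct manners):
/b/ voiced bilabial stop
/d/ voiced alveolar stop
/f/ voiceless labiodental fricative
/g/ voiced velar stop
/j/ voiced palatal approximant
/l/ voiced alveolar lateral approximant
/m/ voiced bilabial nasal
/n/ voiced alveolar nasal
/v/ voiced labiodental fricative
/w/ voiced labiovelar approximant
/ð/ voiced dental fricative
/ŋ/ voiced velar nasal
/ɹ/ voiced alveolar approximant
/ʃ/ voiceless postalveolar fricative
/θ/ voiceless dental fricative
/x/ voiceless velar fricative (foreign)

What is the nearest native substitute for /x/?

/ʃ/ is closest: same manner (fricative), place distance 2 (velar→postalveolar), same voicing; total 2. Next closest is /θ/ at distance 4.

ʃ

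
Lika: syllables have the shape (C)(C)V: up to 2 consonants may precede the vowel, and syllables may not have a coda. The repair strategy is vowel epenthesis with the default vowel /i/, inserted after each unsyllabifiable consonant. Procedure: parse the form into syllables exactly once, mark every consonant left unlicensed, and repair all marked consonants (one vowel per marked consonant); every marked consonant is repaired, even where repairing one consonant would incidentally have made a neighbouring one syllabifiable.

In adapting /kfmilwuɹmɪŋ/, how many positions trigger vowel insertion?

The unsyllabifiable consonants are /k/, /ŋ/; each receives one epenthetic vowel.

2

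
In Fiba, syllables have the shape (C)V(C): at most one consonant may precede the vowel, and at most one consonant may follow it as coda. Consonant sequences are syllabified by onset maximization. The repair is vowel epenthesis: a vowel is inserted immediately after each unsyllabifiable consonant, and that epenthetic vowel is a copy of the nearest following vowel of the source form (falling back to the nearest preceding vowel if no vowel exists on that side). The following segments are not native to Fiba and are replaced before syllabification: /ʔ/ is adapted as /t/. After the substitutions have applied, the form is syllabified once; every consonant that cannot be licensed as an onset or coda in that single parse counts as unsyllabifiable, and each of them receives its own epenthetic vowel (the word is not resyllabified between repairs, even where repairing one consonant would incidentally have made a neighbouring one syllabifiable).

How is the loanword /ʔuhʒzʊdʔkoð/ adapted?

Substitution: /ʔ/ → /t/, giving /tuhʒzʊdtkoð/.
The consonants /ʒ/, /t/ cannot be parsed into a legal (C)V(C) syllable (at most one coda consonant is licensed; onsets are limited to one consonant).
Inserting the epenthetic vowel yields /ʒ/ → /ʒʊ/, /t/ → /to/.

tuhʒʊzʊdtokoð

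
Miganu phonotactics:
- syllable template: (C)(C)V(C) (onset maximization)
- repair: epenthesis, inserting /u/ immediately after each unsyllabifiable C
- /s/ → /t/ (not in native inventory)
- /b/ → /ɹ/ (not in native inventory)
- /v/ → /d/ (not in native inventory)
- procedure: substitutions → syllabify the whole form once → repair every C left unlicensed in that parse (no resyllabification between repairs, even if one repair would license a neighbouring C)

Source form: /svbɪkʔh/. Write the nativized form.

tudɹɪkʔuhu

Substitution: /s/ → /t/, /v/ → /d/, /b/ → /ɹ/, giving /tdɹɪkʔh/.
The consonants /t/, /ʔ/, /h/ cannot be parsed into a legal (C)(C)V(C) syllable (at most one coda consonant is licensed; onsets may contain at most 2 consonants).
Each unlicensed consonant becomes the onset of a new syllable: /t/ → /tu/, /ʔ/ → /ʔu/, /h/ → /hu/.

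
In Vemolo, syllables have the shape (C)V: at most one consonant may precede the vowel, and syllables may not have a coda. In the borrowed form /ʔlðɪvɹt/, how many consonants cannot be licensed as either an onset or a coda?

The consonants /ʔ/, /l/, /v/, /ɹ/, /t/ cannot be parsed into a legal (C)V syllable (no codas are permitted; onsets are limited to one consonant).

5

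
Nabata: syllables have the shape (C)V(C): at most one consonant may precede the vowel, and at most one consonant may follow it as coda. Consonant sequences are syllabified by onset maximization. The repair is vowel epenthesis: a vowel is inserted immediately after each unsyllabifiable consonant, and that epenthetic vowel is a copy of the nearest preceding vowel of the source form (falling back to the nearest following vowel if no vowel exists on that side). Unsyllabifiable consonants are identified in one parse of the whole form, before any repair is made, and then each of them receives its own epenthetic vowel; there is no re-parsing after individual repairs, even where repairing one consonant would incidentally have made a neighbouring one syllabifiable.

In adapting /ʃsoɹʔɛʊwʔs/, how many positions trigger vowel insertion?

The unsyllabifiable consonants are /ʃ/, /ʔ/, /s/; each receives one epenthetic vowel.

3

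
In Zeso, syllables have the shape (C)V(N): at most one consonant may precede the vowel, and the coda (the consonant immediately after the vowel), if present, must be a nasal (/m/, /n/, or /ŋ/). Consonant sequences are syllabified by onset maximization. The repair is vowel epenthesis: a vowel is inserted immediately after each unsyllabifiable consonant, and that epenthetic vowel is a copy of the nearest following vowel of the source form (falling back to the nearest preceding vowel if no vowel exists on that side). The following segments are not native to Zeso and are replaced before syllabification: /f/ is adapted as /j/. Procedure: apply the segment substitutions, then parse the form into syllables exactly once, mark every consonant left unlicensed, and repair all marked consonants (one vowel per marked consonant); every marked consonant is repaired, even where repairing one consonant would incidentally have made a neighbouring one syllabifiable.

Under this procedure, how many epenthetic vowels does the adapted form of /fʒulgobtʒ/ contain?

5

After substitution the input is /jʒulgobtʒ/.
The unsyllabifiable consonants are /j/, /l/, /b/, /t/, /ʒ/; each receives one epenthetic vowel.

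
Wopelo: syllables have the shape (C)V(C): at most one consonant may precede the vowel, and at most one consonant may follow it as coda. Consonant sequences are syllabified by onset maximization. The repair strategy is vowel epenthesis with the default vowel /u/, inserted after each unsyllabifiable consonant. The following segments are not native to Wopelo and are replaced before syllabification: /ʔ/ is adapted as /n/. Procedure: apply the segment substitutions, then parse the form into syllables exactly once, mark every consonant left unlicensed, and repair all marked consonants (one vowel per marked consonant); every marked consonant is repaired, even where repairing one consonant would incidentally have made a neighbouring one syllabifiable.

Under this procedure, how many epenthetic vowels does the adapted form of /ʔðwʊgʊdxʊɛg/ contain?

After substitution the input is /nðwʊgʊdxʊɛg/.
The unsyllabifiable consonants are /n/, /ð/; each receives one epenthetic vowel.

2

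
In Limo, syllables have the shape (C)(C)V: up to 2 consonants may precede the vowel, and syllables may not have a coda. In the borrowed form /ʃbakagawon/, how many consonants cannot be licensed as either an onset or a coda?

1

The consonants /n/ cannot be parsed into a legal (C)(C)V syllable (no codas are permitted; onsets may contain at most 2 consonants).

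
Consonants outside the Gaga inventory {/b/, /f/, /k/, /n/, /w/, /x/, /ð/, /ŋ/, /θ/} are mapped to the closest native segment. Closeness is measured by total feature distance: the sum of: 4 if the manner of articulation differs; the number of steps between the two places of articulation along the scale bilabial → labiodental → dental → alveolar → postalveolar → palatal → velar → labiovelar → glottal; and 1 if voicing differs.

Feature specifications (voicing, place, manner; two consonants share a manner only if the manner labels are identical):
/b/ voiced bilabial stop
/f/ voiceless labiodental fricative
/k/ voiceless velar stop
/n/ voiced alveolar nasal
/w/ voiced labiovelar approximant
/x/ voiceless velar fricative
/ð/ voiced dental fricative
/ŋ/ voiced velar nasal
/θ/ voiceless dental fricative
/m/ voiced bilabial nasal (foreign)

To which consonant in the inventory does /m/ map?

/n/ is closest: same manner (nasal), place distance 3 (bilabial→alveolar), same voicing; total 3. Next closest is /b/ at distance 4.

n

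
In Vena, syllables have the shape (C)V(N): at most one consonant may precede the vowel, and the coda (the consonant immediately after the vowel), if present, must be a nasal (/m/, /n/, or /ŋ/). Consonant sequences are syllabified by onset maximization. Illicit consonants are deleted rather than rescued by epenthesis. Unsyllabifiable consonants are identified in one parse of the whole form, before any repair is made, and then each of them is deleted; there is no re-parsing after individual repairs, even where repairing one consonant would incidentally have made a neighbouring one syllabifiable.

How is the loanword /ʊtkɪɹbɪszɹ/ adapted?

Syllabifying with onset maximization leaves /t/, /ɹ/, /s/, /z/, /ɹ/ stranded (only a nasal (/m/, /n/, or /ŋ/) is licensed in coda position; onsets are limited to one consonant).
Each unlicensed consonant is deleted: /t/, /ɹ/, /s/, /z/, /ɹ/.

ʊkɪbɪ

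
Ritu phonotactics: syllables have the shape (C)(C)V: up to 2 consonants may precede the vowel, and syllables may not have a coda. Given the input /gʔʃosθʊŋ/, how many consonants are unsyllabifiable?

Syllabifying with onset maximization leaves /g/, /ŋ/ stranded (no codas are permitted; onsets may contain at most 2 consonants).

2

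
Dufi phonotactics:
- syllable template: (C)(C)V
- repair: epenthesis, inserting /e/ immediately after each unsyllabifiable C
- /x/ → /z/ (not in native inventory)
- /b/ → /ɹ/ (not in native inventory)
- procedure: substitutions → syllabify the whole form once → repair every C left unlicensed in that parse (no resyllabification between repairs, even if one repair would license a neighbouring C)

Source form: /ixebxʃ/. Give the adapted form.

izeɹezeʃe

Substitution: /x/ → /z/, /b/ → /ɹ/, giving /izeɹzʃ/.
The consonants /ɹ/, /z/, /ʃ/ cannot be parsed into a legal (C)(C)V syllable (no codas are permitted; onsets may contain at most 2 consonants).
Each unlicensed consonant becomes the onset of a new syllable: /ɹ/ → /ɹe/, /z/ → /ze/, /ʃ/ → /ʃe/.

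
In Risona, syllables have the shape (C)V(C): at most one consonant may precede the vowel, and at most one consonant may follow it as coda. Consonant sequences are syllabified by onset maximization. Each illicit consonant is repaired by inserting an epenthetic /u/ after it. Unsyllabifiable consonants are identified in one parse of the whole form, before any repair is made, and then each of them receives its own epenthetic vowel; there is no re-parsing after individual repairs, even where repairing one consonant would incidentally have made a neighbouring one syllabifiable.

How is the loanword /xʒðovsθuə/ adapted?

The consonants /x/, /ʒ/, /s/ cannot be parsed into a legal (C)V(C) syllable (at most one coda consonant is licensed; onsets are limited to one consonant).
Inserting the epenthetic vowel yields /x/ → /xu/, /ʒ/ → /ʒu/, /s/ → /su/.

xuʒuðovsuθuə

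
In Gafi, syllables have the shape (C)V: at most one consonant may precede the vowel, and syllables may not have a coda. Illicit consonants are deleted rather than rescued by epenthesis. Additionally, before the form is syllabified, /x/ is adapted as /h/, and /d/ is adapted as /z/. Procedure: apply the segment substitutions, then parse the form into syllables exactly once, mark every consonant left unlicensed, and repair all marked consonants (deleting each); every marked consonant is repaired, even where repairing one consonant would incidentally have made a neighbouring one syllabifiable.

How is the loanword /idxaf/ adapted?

Substitution: /d/ → /z/, /x/ → /h/, giving /izhaf/.
Syllabifying with onset maximization leaves /z/, /f/ stranded (no codas are permitted; onsets are limited to one consonant).
Deleting the stranded consonants removes /z/, /f/.

iha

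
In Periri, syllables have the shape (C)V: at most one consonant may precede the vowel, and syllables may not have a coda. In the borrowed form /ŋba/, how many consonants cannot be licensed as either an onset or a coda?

Syllabifying with onset maximization leaves /ŋ/ stranded (no codas are permitted; onsets are limited to one consonant).

1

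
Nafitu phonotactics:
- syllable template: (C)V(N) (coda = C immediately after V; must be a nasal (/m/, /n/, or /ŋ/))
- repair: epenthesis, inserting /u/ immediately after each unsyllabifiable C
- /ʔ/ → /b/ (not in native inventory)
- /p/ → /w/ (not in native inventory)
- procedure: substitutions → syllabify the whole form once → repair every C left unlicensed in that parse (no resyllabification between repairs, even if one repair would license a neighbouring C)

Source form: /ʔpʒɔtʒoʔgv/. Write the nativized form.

Substitution: /ʔ/ → /b/, /p/ → /w/, giving /bwʒɔtʒobgv/.
Under (C)V(N), the unsyllabifiable consonants are /b/, /w/, /t/, /b/, /g/, /v/ (only a nasal (/m/, /n/, or /ŋ/) is licensed in coda position; onsets are limited to one consonant).
Inserting the epenthetic vowel yields /b/ → /bu/, /w/ → /wu/, /t/ → /tu/, /b/ → /bu/, /g/ → /gu/, /v/ → /vu/.

buwuʒɔtuʒobuguvu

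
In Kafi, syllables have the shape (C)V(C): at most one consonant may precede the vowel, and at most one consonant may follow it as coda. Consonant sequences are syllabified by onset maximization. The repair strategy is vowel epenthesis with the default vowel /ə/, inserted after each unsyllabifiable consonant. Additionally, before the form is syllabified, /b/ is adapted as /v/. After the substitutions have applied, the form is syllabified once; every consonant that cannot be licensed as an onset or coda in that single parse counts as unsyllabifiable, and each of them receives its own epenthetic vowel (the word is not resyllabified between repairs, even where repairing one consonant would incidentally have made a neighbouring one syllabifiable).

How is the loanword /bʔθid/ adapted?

Substitution: /b/ → /v/, giving /vʔθid/.
Under (C)V(C), the unsyllabifiable consonants are /v/, /ʔ/ (at most one coda consonant is licensed; onsets are limited to one consonant).
Inserting the epenthetic vowel yields /v/ → /və/, /ʔ/ → /ʔə/.

vəʔəθid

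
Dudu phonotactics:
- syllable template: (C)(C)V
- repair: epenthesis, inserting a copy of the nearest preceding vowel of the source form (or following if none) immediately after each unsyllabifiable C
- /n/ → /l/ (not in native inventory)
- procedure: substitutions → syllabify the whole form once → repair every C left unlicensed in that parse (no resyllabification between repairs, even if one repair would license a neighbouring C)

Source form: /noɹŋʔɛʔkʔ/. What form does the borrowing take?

loɹoŋʔɛʔɛkɛʔɛ

Substitution: /n/ → /l/, giving /loɹŋʔɛʔkʔ/.
Under (C)(C)V, the unsyllabifiable consonants are /ɹ/, /ʔ/, /k/, /ʔ/ (no codas are permitted; onsets may contain at most 2 consonants).
Epenthesis after each stranded consonant: /ɹ/ → /ɹo/, /ʔ/ → /ʔɛ/, /k/ → /kɛ/, /ʔ/ → /ʔɛ/.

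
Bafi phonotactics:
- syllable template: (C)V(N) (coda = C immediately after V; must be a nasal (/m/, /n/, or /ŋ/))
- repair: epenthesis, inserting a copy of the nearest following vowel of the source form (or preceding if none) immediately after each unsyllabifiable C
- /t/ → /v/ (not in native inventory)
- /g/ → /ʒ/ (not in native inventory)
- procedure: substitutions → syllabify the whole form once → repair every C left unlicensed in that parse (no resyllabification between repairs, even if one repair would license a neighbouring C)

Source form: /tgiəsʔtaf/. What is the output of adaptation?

viʒiəsaʔavafa

Substitution: /t/ → /v/, /g/ → /ʒ/, giving /vʒiəsʔvaf/.
Under (C)V(N), the unsyllabifiable consonants are /v/, /s/, /ʔ/, /f/ (only a nasal (/m/, /n/, or /ŋ/) is licensed in coda position; onsets are limited to one consonant).
Inserting the epenthetic vowel yields /v/ → /vi/, /s/ → /sa/, /ʔ/ → /ʔa/, /f/ → /fa/.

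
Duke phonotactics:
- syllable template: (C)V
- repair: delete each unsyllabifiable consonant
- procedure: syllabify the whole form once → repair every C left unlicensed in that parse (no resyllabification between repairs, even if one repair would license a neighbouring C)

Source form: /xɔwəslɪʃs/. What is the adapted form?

xɔwəlɪ

Syllabifying with onset maximization leaves /s/, /ʃ/, /s/ stranded (no codas are permitted; onsets are limited to one consonant).
Deletion applies to /s/, /ʃ/, /s/.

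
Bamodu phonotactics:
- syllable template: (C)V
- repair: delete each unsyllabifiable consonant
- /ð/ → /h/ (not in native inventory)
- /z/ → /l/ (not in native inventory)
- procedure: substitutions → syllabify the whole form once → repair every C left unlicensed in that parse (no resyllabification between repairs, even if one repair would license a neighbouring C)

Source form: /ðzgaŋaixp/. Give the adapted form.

Substitution: /ð/ → /h/, /z/ → /l/, giving /hlgaŋaixp/.
The consonants /h/, /l/, /x/, /p/ cannot be parsed into a legal (C)V syllable (no codas are permitted; onsets are limited to one consonant).
Each unlicensed consonant is deleted: /h/, /l/, /x/, /p/.

gaŋai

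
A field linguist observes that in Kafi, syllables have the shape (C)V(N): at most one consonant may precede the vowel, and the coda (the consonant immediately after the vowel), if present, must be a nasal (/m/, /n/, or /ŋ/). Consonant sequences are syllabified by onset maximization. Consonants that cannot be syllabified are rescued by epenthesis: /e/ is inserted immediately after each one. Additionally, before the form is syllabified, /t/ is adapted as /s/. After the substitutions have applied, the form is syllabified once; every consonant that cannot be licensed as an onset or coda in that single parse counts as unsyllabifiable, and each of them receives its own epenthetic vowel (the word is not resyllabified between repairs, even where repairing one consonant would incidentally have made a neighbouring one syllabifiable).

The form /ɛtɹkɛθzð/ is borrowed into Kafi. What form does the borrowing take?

Substitution: /t/ → /s/, giving /ɛsɹkɛθzð/.
Under (C)V(N), the unsyllabifiable consonants are /s/, /ɹ/, /θ/, /z/, /ð/ (only a nasal (/m/, /n/, or /ŋ/) is licensed in coda position; onsets are limited to one consonant).
Epenthesis after each stranded consonant: /s/ → /se/, /ɹ/ → /ɹe/, /θ/ → /θe/, /z/ → /ze/, /ð/ → /ðe/.

ɛseɹekɛθezeðe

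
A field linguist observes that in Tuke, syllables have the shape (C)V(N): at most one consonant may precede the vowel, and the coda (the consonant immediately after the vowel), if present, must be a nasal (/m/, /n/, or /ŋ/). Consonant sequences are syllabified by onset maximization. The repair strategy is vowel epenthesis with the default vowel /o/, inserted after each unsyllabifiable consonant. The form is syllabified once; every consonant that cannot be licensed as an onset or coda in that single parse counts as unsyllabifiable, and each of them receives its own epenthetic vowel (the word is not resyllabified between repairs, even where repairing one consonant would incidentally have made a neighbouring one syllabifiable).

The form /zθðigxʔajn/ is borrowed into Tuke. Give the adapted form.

The consonants /z/, /θ/, /g/, /x/, /j/, /n/ cannot be parsed into a legal (C)V(N) syllable (only a nasal (/m/, /n/, or /ŋ/) is licensed in coda position; onsets are limited to one consonant).
Inserting the epenthetic vowel yields /z/ → /zo/, /θ/ → /θo/, /g/ → /go/, /x/ → /xo/, /j/ → /jo/, /n/ → /no/.

zoθoðigoxoʔajono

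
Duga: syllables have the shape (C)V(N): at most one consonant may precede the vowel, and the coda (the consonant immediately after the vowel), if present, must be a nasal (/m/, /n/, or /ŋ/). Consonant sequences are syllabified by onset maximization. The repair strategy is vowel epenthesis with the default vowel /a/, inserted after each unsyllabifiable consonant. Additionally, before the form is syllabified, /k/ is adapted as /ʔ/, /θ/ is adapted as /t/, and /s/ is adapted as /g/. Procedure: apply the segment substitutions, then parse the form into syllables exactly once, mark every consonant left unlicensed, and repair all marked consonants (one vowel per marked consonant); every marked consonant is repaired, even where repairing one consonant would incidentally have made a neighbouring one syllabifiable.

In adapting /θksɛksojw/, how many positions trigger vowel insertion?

After substitution the input is /tʔgɛʔgojw/.
The unsyllabifiable consonants are /t/, /ʔ/, /ʔ/, /j/, /w/; each receives one epenthetic vowel.

5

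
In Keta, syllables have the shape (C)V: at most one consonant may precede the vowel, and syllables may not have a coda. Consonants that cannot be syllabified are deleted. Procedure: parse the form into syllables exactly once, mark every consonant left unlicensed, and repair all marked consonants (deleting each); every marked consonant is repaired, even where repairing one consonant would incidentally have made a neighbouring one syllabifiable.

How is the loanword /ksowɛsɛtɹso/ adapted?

Syllabifying with onset maximization leaves /k/, /t/, /ɹ/ stranded (no codas are permitted; onsets are limited to one consonant).
Each unlicensed consonant is deleted: /k/, /t/, /ɹ/.

sowɛsɛso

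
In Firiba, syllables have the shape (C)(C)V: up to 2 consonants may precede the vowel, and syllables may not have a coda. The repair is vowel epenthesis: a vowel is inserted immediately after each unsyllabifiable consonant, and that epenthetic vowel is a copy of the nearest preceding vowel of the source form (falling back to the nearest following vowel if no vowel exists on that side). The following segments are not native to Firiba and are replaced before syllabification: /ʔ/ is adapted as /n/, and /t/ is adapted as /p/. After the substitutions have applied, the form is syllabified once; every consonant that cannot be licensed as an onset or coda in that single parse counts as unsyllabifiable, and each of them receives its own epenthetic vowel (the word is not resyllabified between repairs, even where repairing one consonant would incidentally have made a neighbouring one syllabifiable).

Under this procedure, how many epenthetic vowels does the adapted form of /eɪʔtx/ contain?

3

After substitution the input is /eɪnpx/.
The unsyllabifiable consonants are /n/, /p/, /x/; each receives one epenthetic vowel.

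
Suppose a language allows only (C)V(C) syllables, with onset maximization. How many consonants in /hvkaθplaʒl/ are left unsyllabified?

4

Under (C)V(C), the unsyllabifiable consonants are /h/, /v/, /p/, /l/ (at most one coda consonant is licensed; onsets are limited to one consonant).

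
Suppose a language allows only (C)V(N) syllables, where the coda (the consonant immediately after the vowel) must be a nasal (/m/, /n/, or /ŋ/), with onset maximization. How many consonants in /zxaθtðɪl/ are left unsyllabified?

4

Syllabifying with onset maximization leaves /z/, /θ/, /t/, /l/ stranded (only a nasal (/m/, /n/, or /ŋ/) is licensed in coda position; onsets are limited to one consonant).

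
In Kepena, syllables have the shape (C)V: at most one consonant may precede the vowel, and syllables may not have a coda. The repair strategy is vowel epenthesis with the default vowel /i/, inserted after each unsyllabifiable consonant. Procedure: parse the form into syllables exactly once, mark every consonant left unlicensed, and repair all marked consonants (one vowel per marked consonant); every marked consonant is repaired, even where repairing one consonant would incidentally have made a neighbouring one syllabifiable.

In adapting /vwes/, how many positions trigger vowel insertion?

2

The unsyllabifiable consonants are /v/, /s/; each receives one epenthetic vowel.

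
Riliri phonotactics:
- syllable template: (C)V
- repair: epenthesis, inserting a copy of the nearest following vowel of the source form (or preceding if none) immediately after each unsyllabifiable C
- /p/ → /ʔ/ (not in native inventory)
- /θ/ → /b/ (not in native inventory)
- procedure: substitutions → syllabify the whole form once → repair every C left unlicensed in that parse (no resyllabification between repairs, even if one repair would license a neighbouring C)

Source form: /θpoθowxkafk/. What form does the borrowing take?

boʔobowaxakafaka

Substitution: /θ/ → /b/, /p/ → /ʔ/, giving /bʔobowxkafk/.
Syllabifying with onset maximization leaves /b/, /w/, /x/, /f/, /k/ stranded (no codas are permitted; onsets are limited to one consonant).
Epenthesis after each stranded consonant: /b/ → /bo/, /w/ → /wa/, /x/ → /xa/, /f/ → /fa/, /k/ → /ka/.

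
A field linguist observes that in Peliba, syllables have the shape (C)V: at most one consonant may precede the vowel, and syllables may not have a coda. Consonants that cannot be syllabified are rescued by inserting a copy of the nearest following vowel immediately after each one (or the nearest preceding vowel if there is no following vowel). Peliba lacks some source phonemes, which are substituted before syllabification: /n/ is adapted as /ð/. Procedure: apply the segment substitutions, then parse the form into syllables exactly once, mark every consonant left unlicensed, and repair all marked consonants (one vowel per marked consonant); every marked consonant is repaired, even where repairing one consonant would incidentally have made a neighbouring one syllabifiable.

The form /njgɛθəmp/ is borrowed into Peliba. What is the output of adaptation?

ðɛjɛgɛθəməpə

Substitution: /n/ → /ð/, giving /ðjgɛθəmp/.
Under (C)V, the unsyllabifiable consonants are /ð/, /j/, /m/, /p/ (no codas are permitted; onsets are limited to one consonant).
Each unlicensed consonant becomes the onset of a new syllable: /ð/ → /ðɛ/, /j/ → /jɛ/, /m/ → /mə/, /p/ → /pə/.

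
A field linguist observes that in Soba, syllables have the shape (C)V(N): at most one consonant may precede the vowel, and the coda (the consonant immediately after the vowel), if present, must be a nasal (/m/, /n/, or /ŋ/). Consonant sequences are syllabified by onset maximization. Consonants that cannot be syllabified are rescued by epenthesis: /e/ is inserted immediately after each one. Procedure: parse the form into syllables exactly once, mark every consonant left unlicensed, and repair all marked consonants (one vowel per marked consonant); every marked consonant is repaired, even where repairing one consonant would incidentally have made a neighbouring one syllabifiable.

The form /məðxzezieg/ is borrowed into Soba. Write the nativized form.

The consonants /ð/, /x/, /g/ cannot be parsed into a legal (C)V(N) syllable (only a nasal (/m/, /n/, or /ŋ/) is licensed in coda position; onsets are limited to one consonant).
Epenthesis after each stranded consonant: /ð/ → /ðe/, /x/ → /xe/, /g/ → /ge/.

məðexezeziege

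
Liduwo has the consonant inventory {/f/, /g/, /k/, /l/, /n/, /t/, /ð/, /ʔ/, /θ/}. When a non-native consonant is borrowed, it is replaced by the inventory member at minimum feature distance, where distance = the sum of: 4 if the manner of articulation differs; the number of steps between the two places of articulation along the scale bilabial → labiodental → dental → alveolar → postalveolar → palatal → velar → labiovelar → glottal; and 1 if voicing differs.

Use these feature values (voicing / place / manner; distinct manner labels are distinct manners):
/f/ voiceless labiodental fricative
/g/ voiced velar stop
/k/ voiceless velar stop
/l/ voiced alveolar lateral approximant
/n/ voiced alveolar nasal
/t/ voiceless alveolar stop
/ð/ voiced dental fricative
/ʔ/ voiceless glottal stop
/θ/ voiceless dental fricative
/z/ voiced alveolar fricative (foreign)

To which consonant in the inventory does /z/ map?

/ð/ is closest: same manner (fricative), place distance 1 (alveolar→dental), same voicing; total 1. Next closest is /θ/ at distance 2.

ð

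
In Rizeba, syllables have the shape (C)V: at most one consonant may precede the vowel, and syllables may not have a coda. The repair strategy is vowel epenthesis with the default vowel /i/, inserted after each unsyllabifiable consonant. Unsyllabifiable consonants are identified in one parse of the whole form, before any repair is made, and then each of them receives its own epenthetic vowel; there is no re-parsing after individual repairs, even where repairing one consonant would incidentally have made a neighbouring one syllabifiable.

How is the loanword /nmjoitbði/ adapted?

Syllabifying with onset maximization leaves /n/, /m/, /t/, /b/ stranded (no codas are permitted; onsets are limited to one consonant).
Epenthesis after each stranded consonant: /n/ → /ni/, /m/ → /mi/, /t/ → /ti/, /b/ → /bi/.

nimijoitibiði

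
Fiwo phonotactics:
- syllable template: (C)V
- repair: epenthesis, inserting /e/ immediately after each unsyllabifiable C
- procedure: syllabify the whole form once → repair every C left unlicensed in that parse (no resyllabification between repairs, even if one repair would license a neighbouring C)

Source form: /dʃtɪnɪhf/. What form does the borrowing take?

deʃetɪnɪhefe

The consonants /d/, /ʃ/, /h/, /f/ cannot be parsed into a legal (C)V syllable (no codas are permitted; onsets are limited to one consonant).
Inserting the epenthetic vowel yields /d/ → /de/, /ʃ/ → /ʃe/, /h/ → /he/, /f/ → /fe/.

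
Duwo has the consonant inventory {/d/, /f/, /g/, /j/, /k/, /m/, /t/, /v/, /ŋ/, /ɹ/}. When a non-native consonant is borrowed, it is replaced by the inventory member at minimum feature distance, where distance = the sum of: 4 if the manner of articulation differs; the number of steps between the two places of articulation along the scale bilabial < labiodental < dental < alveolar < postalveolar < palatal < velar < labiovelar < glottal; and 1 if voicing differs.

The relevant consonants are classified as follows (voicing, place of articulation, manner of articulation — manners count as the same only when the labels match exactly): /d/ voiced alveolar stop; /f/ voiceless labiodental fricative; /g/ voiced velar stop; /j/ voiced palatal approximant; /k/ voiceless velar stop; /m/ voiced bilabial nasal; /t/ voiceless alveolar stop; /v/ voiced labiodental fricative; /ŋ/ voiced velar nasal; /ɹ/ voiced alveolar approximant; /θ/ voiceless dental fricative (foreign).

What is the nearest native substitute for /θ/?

f

/f/ is closest: same manner (fricative), place distance 1 (dental→labiodental), same voicing; total 1. Next closest is /v/ at distance 2.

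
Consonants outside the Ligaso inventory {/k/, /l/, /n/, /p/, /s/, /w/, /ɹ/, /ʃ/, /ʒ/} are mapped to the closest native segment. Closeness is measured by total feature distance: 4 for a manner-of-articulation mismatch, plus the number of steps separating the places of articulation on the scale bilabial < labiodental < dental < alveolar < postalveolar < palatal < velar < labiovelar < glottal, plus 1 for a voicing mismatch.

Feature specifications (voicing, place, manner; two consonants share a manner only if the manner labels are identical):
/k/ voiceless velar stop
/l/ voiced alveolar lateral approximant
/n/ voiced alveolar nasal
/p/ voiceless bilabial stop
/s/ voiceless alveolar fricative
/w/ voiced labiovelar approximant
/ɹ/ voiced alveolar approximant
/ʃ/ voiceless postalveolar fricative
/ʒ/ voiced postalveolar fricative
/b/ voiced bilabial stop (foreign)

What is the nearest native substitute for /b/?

/p/ is closest: same manner (stop), place distance 0 (bilabial→bilabial), voicing differs (+1); total 1. Next closest is /k/ at distance 7.

p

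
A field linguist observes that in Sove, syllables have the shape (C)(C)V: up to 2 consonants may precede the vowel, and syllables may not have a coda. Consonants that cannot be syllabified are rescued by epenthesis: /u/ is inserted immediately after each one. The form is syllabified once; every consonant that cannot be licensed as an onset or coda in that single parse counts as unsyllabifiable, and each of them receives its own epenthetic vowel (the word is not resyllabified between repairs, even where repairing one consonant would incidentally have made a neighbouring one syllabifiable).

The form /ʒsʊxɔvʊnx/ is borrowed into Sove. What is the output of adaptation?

Syllabifying with onset maximization leaves /n/, /x/ stranded (no codas are permitted; onsets may contain at most 2 consonants).
Epenthesis after each stranded consonant: /n/ → /nu/, /x/ → /xu/.

ʒsʊxɔvʊnuxu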